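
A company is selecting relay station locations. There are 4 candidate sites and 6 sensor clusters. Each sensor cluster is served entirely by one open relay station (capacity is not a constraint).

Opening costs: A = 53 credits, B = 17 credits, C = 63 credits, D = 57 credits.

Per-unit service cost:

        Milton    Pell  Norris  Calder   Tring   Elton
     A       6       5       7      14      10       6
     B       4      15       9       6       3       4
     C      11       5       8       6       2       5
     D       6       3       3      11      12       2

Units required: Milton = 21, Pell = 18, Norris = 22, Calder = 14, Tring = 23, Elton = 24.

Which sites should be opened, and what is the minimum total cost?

For any fixed open set, each sensor cluster goes to its cheapest open site; total = fixed + service.
{B, D}: Milton→B 4·21=84, Pell→D 3·18=54, Norris→D 3·22=66, Calder→B 6·14=84, Tring→B 3·23=69, Elton→D 2·24=48. Service 405; fixed 74; total 479.
{B, C, D}: Milton→B 4·21=84, Pell→D 3·18=54, Norris→D 3·22=66, Calder→B 6·14=84, Tring→C 2·23=46, Elton→D 2·24=48. Service 382; fixed 137; total 519.
{A, B, D}: service 405 + fixed 127 = 532
{A, B, C, D}: service 382 + fixed 190 = 572
No other subset beats 479.

Open B and D; minimum total cost 479.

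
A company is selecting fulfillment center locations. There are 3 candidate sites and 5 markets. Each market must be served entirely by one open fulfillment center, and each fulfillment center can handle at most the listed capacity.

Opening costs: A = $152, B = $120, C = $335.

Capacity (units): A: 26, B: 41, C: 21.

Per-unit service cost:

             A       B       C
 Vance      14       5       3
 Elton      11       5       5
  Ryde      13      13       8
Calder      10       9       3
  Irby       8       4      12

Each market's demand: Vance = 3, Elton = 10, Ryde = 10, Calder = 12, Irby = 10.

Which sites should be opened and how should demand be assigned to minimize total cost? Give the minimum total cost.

Minimum total cost: 615

Open {A, B}: Vance→B 5·3=15, Elton→B 5·10=50, Ryde→A 13·10=130, Calder→B 9·12=108, Irby→B 4·10=40.
Loads: A carries 10/26, B carries 35/41. Service 343; fixed 272; total 615.
Next best feasible plan costs 627.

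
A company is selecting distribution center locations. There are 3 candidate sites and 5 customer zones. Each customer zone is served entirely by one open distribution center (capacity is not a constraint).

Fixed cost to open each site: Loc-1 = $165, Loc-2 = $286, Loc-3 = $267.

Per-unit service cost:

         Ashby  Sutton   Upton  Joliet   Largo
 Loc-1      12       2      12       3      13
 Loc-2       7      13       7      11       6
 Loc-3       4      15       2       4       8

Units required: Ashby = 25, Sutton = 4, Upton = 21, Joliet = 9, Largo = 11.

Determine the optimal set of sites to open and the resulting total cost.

For any fixed open set, each customer zone goes to its cheapest open site; total = fixed + service.
{Loc-3}: Ashby→Loc-3 4·25=100, Sutton→Loc-3 15·4=60, Upton→Loc-3 2·21=42, Joliet→Loc-3 4·9=36, Largo→Loc-3 8·11=88. Service 326; fixed 267; total 593.
{Loc-1, Loc-3}: Ashby→Loc-3 4·25=100, Sutton→Loc-1 2·4=8, Upton→Loc-3 2·21=42, Joliet→Loc-1 3·9=27, Largo→Loc-3 8·11=88. Service 265; fixed 432; total 697.
{Loc-2}: service 539 + fixed 286 = 825
{Loc-1, Loc-2, Loc-3}: Ashby→Loc-3 4·25=100, Sutton→Loc-1 2·4=8, Upton→Loc-3 2·21=42, Joliet→Loc-1 3·9=27, Largo→Loc-2 6·11=66. Service 243; fixed 718; total 961.
No other subset beats 593.

Open Loc-3 only; minimum total cost 593.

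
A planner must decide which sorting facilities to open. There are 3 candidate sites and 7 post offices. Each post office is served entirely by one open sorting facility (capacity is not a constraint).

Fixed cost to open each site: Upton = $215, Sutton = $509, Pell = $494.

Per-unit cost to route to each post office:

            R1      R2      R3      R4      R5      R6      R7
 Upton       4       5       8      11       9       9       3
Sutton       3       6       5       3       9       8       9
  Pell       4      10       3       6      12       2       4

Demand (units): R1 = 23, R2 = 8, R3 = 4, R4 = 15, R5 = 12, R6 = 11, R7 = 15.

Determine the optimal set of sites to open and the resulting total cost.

Open Upton only; minimum total cost 796.

For any fixed open set, each post office goes to its cheapest open site; total = fixed + service.
{Upton}: R1→Upton 4·23=92, R2→Upton 5·8=40, R3→Upton 8·4=32, R4→Upton 11·15=165, R5→Upton 9·12=108, R6→Upton 9·11=99, R7→Upton 3·15=45. Service 581; fixed 215; total 796.
{Pell}: R1→Pell 4·23=92, R2→Pell 10·8=80, R3→Pell 3·4=12, R4→Pell 6·15=90, R5→Pell 12·12=144, R6→Pell 2·11=22, R7→Pell 4·15=60. Service 500; fixed 494; total 994.
{Sutton}: service 513 + fixed 509 = 1022
{Upton, Sutton, Pell}: service 341 + fixed 1218 = 1559
No other subset beats 796.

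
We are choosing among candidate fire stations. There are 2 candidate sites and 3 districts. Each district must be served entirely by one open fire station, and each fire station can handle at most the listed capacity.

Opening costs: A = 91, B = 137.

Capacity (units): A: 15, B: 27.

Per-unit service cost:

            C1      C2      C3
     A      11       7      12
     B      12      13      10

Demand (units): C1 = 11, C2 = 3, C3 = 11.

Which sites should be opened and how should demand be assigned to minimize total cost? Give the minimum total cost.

Open {B}: C1→B 12·11=132, C2→B 13·3=39, C3→B 10·11=110.
Loads: B carries 25/27. Service 281; fixed 137; total 418.
Next best feasible plan costs 480.

Minimum total cost: 418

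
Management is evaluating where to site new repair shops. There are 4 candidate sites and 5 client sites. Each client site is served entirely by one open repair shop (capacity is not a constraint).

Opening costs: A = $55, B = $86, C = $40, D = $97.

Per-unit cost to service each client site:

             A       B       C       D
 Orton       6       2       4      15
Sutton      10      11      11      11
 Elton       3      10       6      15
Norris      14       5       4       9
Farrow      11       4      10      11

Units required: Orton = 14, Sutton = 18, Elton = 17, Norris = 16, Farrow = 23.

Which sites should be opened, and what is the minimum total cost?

For any fixed open set, each client site goes to its cheapest open site; total = fixed + service.
{A, B}: Orton→B 2·14=28, Sutton→A 10·18=180, Elton→A 3·17=51, Norris→B 5·16=80, Farrow→B 4·23=92. Service 431; fixed 141; total 572.
{A, B, C}: service 415 + fixed 181 = 596
{B, C}: service 484 + fixed 126 = 610
{A, B, C, D}: service 415 + fixed 278 = 693
(All 15 nonempty subsets were checked; A and B is lowest.)

Open A and B; minimum total cost 572.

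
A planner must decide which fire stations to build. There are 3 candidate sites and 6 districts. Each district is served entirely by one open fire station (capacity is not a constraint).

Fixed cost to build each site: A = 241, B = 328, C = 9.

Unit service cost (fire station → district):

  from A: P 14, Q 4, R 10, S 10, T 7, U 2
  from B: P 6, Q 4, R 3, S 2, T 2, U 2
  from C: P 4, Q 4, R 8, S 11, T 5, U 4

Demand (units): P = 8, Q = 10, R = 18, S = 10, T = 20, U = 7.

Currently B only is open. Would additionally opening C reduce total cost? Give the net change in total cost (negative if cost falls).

Current service cost with {B}: 216.
Adding C: each district re-picks its cheapest; new service cost 200, saving 16.
Extra fixed cost: 9. Net change = 9 − 16 = -7.
(Totals: 544 → 537.)

Yes — net change −7 (cost falls by 7).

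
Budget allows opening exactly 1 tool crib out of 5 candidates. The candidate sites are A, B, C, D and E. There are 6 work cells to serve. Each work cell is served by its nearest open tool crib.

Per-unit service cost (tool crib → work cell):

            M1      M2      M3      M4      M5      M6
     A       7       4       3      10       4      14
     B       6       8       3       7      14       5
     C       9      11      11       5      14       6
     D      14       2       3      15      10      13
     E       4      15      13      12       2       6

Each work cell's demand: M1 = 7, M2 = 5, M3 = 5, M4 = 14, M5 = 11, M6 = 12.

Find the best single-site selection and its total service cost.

With exactly 1 open, each work cell uses its cheapest among the chosen.
{B}: M1→B 6·7=42, M2→B 8·5=40, M3→B 3·5=15, M4→B 7·14=98, M5→B 14·11=154, M6→B 5·12=60. Service cost 409.
{E}: service cost 430
{A}: service cost 436
Among all 5 size-1 choices, {B} is lowest.

Choose B only; total service cost 409.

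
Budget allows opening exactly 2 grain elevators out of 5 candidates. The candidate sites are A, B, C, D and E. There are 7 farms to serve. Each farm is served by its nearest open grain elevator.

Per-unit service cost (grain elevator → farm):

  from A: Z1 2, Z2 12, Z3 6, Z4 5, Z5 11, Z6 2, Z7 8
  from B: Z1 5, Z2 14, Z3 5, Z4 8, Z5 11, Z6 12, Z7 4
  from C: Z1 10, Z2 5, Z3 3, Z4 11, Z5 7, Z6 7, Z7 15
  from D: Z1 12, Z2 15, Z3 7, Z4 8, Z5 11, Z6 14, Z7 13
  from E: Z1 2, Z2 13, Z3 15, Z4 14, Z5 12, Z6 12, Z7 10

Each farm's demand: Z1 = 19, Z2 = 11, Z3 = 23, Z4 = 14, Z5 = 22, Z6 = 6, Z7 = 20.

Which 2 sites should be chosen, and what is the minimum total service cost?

Choose A and C; total service cost 558.

With exactly 2 open, each farm uses its cheapest among the chosen.
{A, C}: Z1→A 2·19=38, Z2→C 5·11=55, Z3→C 3·23=69, Z4→A 5·14=70, Z5→C 7·22=154, Z6→A 2·6=12, Z7→A 8·20=160. Service cost 558.
{B, C}: service cost 607
{A, B}: service cost 689
Among all 10 size-2 choices, {A, C} is lowest.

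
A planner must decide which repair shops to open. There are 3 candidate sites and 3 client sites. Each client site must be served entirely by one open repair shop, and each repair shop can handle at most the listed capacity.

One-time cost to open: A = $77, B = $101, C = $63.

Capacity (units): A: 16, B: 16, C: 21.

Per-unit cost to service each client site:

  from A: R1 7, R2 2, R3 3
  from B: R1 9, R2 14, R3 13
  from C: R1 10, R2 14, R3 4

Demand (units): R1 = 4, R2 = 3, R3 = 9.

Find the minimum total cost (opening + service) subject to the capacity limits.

Open {A}: R1→A 7·4=28, R2→A 2·3=6, R3→A 3·9=27.
Loads: A carries 16/16. Service 61; fixed 77; total 138.
Next best feasible plan costs 181.

Minimum total cost: 138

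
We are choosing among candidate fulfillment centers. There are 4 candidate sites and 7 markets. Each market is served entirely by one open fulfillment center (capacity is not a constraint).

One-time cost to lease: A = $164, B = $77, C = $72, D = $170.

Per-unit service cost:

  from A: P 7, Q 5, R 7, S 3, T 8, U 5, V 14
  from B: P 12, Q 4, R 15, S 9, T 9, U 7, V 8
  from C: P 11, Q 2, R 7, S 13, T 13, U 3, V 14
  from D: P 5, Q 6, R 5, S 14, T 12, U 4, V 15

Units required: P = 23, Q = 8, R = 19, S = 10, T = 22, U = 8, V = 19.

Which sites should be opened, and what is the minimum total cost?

For any fixed open set, each market goes to its cheapest open site; total = fixed + service.
{B, D}: P→D 5·23=115, Q→B 4·8=32, R→D 5·19=95, S→B 9·10=90, T→B 9·22=198, U→D 4·8=32, V→B 8·19=152. Service 714; fixed 247; total 961.
{A, B}: service 724 + fixed 241 = 965
{A, B, C}: service 692 + fixed 313 = 1005
{A, B, C, D}: service 608 + fixed 483 = 1091
(All 15 nonempty subsets were checked; B and D is lowest.)

Open B and D; minimum total cost 961.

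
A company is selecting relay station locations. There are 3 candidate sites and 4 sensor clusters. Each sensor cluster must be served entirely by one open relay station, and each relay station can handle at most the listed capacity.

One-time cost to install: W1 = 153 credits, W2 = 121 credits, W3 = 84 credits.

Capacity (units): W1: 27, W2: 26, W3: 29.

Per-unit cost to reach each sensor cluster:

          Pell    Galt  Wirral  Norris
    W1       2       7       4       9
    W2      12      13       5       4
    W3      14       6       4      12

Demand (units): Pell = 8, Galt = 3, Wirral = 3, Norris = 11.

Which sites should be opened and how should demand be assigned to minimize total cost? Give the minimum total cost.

Open {W1}: Pell→W1 2·8=16, Galt→W1 7·3=21, Wirral→W1 4·3=12, Norris→W1 9·11=99.
Loads: W1 carries 25/27. Service 148; fixed 153; total 301.
Next best feasible plan costs 315.

Minimum total cost: 301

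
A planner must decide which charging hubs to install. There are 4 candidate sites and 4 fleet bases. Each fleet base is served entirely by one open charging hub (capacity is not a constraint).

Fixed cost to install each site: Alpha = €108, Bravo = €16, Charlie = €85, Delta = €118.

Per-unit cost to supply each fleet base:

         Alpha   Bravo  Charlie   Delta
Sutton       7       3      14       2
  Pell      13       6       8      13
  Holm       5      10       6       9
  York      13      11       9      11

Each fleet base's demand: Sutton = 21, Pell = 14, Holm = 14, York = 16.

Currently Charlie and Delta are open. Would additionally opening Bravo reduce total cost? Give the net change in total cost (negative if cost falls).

Yes — net change −12 (cost falls by 12).

Current service cost with {Charlie, Delta}: 382.
Adding Bravo: each fleet base re-picks its cheapest; new service cost 354, saving 28.
Extra fixed cost: 16. Net change = 16 − 28 = -12.
(Totals: 585 → 573.)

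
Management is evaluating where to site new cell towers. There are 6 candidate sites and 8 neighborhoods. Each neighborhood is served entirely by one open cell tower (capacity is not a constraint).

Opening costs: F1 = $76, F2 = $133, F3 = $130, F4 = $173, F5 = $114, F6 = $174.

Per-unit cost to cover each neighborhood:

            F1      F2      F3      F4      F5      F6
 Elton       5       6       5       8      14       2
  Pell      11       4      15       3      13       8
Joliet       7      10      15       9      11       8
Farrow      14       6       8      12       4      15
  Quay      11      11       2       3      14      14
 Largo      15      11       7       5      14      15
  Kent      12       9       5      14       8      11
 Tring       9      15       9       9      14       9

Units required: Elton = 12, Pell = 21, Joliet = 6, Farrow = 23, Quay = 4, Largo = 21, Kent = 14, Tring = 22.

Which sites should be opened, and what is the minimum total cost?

For any fixed open set, each neighborhood goes to its cheapest open site; total = fixed + service.
{F4, F5}: Elton→F4 8·12=96, Pell→F4 3·21=63, Joliet→F4 9·6=54, Farrow→F5 4·23=92, Quay→F4 3·4=12, Largo→F4 5·21=105, Kent→F5 8·14=112, Tring→F4 9·22=198. Service 732; fixed 287; total 1019.
{F2, F3}: Elton→F3 5·12=60, Pell→F2 4·21=84, Joliet→F2 10·6=60, Farrow→F2 6·23=138, Quay→F3 2·4=8, Largo→F3 7·21=147, Kent→F3 5·14=70, Tring→F3 9·22=198. Service 765; fixed 263; total 1028.
{F3, F4}: service 742 + fixed 303 = 1045
{F1, F2, F3, F4, F5, F6}: service 602 + fixed 800 = 1402
No other subset beats 1019.

Open F4 and F5; minimum total cost 1019.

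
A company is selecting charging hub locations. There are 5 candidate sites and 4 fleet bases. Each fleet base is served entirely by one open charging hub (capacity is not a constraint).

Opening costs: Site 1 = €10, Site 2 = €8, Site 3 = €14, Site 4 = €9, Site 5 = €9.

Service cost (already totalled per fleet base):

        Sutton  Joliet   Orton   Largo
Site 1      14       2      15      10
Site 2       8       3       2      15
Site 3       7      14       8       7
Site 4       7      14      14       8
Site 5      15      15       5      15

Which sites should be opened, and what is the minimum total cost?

Open Site 2 only; minimum total cost 36.

For any fixed open set, each fleet base goes to its cheapest open site; total = fixed + service.
{Site 2}: Sutton→Site 2 8, Joliet→Site 2 3, Orton→Site 2 2, Largo→Site 2 15. Service 28; fixed 8; total 36.
{Site 2, Site 4}: Sutton→Site 4 7, Joliet→Site 2 3, Orton→Site 2 2, Largo→Site 4 8. Service 20; fixed 17; total 37.
{Site 1, Site 2}: service 22 + fixed 18 = 40
{Site 1, Site 2, Site 3, Site 4, Site 5}: service 18 + fixed 50 = 68
No other subset beats 36.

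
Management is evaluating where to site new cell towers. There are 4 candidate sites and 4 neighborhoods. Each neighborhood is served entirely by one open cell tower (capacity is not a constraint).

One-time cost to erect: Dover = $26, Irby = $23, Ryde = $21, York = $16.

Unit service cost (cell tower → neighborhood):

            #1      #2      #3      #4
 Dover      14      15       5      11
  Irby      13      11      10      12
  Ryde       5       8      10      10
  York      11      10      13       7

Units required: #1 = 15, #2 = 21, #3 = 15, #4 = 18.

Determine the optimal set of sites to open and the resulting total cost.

Open Dover, Ryde and York; minimum total cost 507.

For any fixed open set, each neighborhood goes to its cheapest open site; total = fixed + service.
{Dover, Ryde, York}: #1→Ryde 5·15=75, #2→Ryde 8·21=168, #3→Dover 5·15=75, #4→York 7·18=126. Service 444; fixed 63; total 507.
{Dover, Irby, Ryde, York}: service 444 + fixed 86 = 530
{Dover, Ryde}: service 498 + fixed 47 = 545
{York}: service 696 + fixed 16 = 712
(All 15 nonempty subsets were checked; Dover, Ryde and York is lowest.)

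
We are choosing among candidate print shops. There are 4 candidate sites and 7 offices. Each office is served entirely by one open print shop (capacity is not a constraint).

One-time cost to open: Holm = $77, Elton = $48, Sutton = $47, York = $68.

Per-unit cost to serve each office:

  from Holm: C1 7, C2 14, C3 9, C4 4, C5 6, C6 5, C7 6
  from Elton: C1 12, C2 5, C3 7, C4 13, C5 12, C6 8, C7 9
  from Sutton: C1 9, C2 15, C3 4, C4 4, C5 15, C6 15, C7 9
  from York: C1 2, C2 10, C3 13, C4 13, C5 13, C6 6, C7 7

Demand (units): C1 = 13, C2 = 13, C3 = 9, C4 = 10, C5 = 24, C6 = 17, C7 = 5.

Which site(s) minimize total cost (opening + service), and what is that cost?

Open Holm and Elton; minimum total cost 643.

For any fixed open set, each office goes to its cheapest open site; total = fixed + service.
{Holm, Elton}: C1→Holm 7·13=91, C2→Elton 5·13=65, C3→Elton 7·9=63, C4→Holm 4·10=40, C5→Holm 6·24=144, C6→Holm 5·17=85, C7→Holm 6·5=30. Service 518; fixed 125; total 643.
{Holm, Elton, York}: service 453 + fixed 193 = 646
{Holm, Elton, Sutton}: service 491 + fixed 172 = 663
{Holm, Elton, Sutton, York}: service 426 + fixed 240 = 666
No other subset beats 643.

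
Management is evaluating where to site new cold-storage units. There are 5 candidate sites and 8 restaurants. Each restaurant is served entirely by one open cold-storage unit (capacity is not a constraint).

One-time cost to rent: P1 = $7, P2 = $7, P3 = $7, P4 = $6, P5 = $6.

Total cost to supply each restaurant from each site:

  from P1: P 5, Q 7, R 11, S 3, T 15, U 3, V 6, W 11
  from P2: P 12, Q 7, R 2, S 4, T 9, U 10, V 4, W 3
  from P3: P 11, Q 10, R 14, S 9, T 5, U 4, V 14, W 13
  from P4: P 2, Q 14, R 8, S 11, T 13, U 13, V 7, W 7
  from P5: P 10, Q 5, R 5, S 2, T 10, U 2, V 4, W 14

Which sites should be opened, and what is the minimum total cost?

For any fixed open set, each restaurant goes to its cheapest open site; total = fixed + service.
{P2, P4, P5}: P→P4 2, Q→P5 5, R→P2 2, S→P5 2, T→P2 9, U→P5 2, V→P2 4, W→P2 3. Service 29; fixed 19; total 48.
{P4, P5}: service 37 + fixed 12 = 49
{P1, P2}: P→P1 5, Q→P1 7, R→P2 2, S→P1 3, T→P2 9, U→P1 3, V→P2 4, W→P2 3. Service 36; fixed 14; total 50.
{P1, P2, P3, P4, P5}: P→P4 2, Q→P5 5, R→P2 2, S→P5 2, T→P3 5, U→P5 2, V→P2 4, W→P2 3. Service 25; fixed 33; total 58.
No other subset beats 48.

Open P2, P4 and P5; minimum total cost 48.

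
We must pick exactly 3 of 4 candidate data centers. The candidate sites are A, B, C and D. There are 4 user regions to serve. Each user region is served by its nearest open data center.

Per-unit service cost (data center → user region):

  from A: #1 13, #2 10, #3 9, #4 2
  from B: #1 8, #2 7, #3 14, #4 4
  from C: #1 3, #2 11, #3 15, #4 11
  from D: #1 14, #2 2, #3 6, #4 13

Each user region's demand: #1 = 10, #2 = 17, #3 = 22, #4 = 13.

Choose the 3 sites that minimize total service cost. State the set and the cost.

With exactly 3 open, each user region uses its cheapest among the chosen.
{A, C, D}: #1→C 3·10=30, #2→D 2·17=34, #3→D 6·22=132, #4→A 2·13=26. Service cost 222.
{B, C, D}: service cost 248
{A, B, D}: service cost 272
Among all 4 size-3 choices, {A, C, D} is lowest.

Choose A, C and D; total service cost 222.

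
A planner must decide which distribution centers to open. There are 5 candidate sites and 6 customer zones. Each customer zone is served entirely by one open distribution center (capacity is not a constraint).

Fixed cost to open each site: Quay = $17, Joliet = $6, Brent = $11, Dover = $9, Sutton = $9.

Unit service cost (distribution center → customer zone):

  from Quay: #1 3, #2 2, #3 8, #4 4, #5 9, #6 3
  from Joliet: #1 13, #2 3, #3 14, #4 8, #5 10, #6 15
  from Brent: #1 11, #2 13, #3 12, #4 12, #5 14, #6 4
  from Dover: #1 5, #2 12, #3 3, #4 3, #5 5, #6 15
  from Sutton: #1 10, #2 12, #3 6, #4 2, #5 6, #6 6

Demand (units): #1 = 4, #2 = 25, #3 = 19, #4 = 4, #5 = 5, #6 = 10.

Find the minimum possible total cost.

Minimum total cost: 212

For any fixed open set, each customer zone goes to its cheapest open site; total = fixed + service.
{Quay, Dover}: #1→Quay 3·4=12, #2→Quay 2·25=50, #3→Dover 3·19=57, #4→Dover 3·4=12, #5→Dover 5·5=25, #6→Quay 3·10=30. Service 186; fixed 26; total 212.
{Quay, Dover, Sutton}: #1→Quay 3·4=12, #2→Quay 2·25=50, #3→Dover 3·19=57, #4→Sutton 2·4=8, #5→Dover 5·5=25, #6→Quay 3·10=30. Service 182; fixed 35; total 217.
{Quay, Joliet, Dover}: service 186 + fixed 32 = 218
{Quay, Joliet, Brent, Dover, Sutton}: #1→Quay 3·4=12, #2→Quay 2·25=50, #3→Dover 3·19=57, #4→Sutton 2·4=8, #5→Dover 5·5=25, #6→Quay 3·10=30. Service 182; fixed 52; total 234.
No other subset beats 212.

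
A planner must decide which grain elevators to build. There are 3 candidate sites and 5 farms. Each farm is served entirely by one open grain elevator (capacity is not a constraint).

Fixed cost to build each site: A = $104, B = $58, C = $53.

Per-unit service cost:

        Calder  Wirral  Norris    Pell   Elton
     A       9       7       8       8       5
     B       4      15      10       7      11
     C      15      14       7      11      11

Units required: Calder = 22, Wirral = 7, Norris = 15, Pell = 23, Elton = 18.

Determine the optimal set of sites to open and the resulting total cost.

Open A and B; minimum total cost 670.

For any fixed open set, each farm goes to its cheapest open site; total = fixed + service.
{A, B}: Calder→B 4·22=88, Wirral→A 7·7=49, Norris→A 8·15=120, Pell→B 7·23=161, Elton→A 5·18=90. Service 508; fixed 162; total 670.
{A, B, C}: service 493 + fixed 215 = 708
{A}: service 641 + fixed 104 = 745
{C}: service 984 + fixed 53 = 1037
No other subset beats 670.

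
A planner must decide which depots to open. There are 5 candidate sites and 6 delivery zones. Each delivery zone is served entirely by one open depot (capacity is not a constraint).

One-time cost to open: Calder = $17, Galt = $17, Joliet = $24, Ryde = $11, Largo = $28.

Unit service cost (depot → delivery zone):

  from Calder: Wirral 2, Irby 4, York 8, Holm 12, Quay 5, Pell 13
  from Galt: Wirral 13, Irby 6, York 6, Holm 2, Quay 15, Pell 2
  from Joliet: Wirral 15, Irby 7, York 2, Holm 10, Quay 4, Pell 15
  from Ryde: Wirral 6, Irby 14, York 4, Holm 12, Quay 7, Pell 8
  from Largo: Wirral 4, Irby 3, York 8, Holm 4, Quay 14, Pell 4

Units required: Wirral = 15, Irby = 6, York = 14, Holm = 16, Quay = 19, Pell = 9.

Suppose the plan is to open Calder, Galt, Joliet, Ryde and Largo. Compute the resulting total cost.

Each delivery zone is assigned to its cheapest site among the open ones.
{Calder, Galt, Joliet, Ryde, Largo}: Wirral→Calder 2·15=30, Irby→Largo 3·6=18, York→Joliet 2·14=28, Holm→Galt 2·16=32, Quay→Joliet 4·19=76, Pell→Galt 2·9=18. Service 202; fixed 97; total 299.

Total cost: 299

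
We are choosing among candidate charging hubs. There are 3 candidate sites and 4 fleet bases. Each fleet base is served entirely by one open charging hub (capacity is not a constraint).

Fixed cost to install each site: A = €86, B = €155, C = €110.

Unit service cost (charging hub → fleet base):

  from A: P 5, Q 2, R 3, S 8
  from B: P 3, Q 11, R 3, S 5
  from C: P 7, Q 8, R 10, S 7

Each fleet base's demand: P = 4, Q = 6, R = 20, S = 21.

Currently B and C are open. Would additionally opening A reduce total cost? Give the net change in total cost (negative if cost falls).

No — net change +50 (cost rises by 50).

Current service cost with {B, C}: 225.
Adding A: each fleet base re-picks its cheapest; new service cost 189, saving 36.
Extra fixed cost: 86. Net change = 86 − 36 = 50.
(Totals: 490 → 540.)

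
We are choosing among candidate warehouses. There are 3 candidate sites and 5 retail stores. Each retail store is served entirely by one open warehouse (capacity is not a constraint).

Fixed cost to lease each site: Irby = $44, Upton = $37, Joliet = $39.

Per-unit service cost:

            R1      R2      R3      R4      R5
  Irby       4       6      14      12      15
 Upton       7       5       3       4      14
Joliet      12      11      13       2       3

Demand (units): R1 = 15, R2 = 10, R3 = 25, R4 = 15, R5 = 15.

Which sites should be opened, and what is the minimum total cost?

For any fixed open set, each retail store goes to its cheapest open site; total = fixed + service.
{Irby, Upton, Joliet}: R1→Irby 4·15=60, R2→Upton 5·10=50, R3→Upton 3·25=75, R4→Joliet 2·15=30, R5→Joliet 3·15=45. Service 260; fixed 120; total 380.
{Upton, Joliet}: R1→Upton 7·15=105, R2→Upton 5·10=50, R3→Upton 3·25=75, R4→Joliet 2·15=30, R5→Joliet 3·15=45. Service 305; fixed 76; total 381.
{Irby, Upton}: service 455 + fixed 81 = 536
{Upton}: service 500 + fixed 37 = 537
(All 7 nonempty subsets were checked; Irby, Upton and Joliet is lowest.)

Open Irby, Upton and Joliet; minimum total cost 380.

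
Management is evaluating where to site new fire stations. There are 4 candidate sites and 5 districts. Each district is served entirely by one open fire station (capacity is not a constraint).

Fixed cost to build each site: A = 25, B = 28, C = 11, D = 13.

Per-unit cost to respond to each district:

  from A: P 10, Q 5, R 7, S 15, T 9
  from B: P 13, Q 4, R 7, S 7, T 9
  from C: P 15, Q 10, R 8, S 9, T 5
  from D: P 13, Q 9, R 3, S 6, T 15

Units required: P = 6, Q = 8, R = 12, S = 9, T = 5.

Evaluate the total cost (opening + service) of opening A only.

Each district is assigned to its cheapest site among the open ones.
{A}: P→A 10·6=60, Q→A 5·8=40, R→A 7·12=84, S→A 15·9=135, T→A 9·5=45. Service 364; fixed 25; total 389.

Total cost: 389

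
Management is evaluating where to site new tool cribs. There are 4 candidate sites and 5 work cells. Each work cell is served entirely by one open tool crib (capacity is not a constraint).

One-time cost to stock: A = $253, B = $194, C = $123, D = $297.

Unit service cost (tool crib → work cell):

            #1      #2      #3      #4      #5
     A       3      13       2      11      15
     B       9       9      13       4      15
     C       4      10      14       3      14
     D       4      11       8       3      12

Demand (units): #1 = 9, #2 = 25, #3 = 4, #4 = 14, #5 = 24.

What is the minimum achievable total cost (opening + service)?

Minimum total cost: 843

For any fixed open set, each work cell goes to its cheapest open site; total = fixed + service.
{C}: #1→C 4·9=36, #2→C 10·25=250, #3→C 14·4=56, #4→C 3·14=42, #5→C 14·24=336. Service 720; fixed 123; total 843.
{B}: service 774 + fixed 194 = 968
{D}: service 673 + fixed 297 = 970
{A, B, C, D}: #1→A 3·9=27, #2→B 9·25=225, #3→A 2·4=8, #4→C 3·14=42, #5→D 12·24=288. Service 590; fixed 867; total 1457.
No other subset beats 843.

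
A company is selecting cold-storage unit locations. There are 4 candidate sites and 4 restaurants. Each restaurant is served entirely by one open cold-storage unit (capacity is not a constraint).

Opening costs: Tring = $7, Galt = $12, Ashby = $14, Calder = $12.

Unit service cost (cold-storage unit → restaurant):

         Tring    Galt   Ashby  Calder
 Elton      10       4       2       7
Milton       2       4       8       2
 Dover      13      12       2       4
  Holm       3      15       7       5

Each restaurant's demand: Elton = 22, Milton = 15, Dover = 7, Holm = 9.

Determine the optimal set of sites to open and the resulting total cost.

For any fixed open set, each restaurant goes to its cheapest open site; total = fixed + service.
{Tring, Ashby}: Elton→Ashby 2·22=44, Milton→Tring 2·15=30, Dover→Ashby 2·7=14, Holm→Tring 3·9=27. Service 115; fixed 21; total 136.
{Tring, Galt, Ashby}: Elton→Ashby 2·22=44, Milton→Tring 2·15=30, Dover→Ashby 2·7=14, Holm→Tring 3·9=27. Service 115; fixed 33; total 148.
{Tring, Ashby, Calder}: service 115 + fixed 33 = 148
{Tring, Galt, Ashby, Calder}: service 115 + fixed 45 = 160
(All 15 nonempty subsets were checked; Tring and Ashby is lowest.)

Open Tring and Ashby; minimum total cost 136.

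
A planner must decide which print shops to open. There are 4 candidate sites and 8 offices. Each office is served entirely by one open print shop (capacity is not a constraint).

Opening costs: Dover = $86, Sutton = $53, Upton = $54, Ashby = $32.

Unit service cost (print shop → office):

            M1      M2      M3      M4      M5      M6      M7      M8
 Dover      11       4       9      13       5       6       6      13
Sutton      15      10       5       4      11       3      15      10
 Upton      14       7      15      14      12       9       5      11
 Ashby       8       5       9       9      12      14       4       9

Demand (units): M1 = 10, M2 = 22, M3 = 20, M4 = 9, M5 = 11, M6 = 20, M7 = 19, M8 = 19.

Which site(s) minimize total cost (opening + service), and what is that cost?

Open Dover, Sutton and Ashby; minimum total cost 837.

For any fixed open set, each office goes to its cheapest open site; total = fixed + service.
{Dover, Sutton, Ashby}: M1→Ashby 8·10=80, M2→Dover 4·22=88, M3→Sutton 5·20=100, M4→Sutton 4·9=36, M5→Dover 5·11=55, M6→Sutton 3·20=60, M7→Ashby 4·19=76, M8→Ashby 9·19=171. Service 666; fixed 171; total 837.
{Sutton, Ashby}: M1→Ashby 8·10=80, M2→Ashby 5·22=110, M3→Sutton 5·20=100, M4→Sutton 4·9=36, M5→Sutton 11·11=121, M6→Sutton 3·20=60, M7→Ashby 4·19=76, M8→Ashby 9·19=171. Service 754; fixed 85; total 839.
{Dover, Sutton, Upton, Ashby}: service 666 + fixed 225 = 891
{Ashby}: service 1110 + fixed 32 = 1142
No other subset beats 837.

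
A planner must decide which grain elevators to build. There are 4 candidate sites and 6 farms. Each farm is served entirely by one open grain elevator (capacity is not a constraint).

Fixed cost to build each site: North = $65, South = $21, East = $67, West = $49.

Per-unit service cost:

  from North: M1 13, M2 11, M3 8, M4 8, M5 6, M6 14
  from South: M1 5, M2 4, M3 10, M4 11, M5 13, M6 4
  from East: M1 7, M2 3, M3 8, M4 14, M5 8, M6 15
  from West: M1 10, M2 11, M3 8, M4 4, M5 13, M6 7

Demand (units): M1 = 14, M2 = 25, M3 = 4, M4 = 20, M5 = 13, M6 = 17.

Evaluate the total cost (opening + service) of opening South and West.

Total cost: 589

Each farm is assigned to its cheapest site among the open ones.
{South, West}: M1→South 5·14=70, M2→South 4·25=100, M3→West 8·4=32, M4→West 4·20=80, M5→South 13·13=169, M6→South 4·17=68. Service 519; fixed 70; total 589.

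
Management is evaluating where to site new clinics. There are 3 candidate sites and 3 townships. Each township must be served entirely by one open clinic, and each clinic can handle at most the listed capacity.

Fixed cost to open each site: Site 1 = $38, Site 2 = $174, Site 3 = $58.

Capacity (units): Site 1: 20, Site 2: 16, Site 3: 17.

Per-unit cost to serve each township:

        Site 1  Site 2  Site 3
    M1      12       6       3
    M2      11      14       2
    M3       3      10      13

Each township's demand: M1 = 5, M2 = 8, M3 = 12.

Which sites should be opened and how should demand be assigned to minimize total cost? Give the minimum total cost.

Open {Site 1, Site 3}: M1→Site 3 3·5=15, M2→Site 3 2·8=16, M3→Site 1 3·12=36.
Loads: Site 1 carries 12/20, Site 3 carries 13/17. Service 67; fixed 96; total 163.
Next best feasible plan costs 208.

Minimum total cost: 163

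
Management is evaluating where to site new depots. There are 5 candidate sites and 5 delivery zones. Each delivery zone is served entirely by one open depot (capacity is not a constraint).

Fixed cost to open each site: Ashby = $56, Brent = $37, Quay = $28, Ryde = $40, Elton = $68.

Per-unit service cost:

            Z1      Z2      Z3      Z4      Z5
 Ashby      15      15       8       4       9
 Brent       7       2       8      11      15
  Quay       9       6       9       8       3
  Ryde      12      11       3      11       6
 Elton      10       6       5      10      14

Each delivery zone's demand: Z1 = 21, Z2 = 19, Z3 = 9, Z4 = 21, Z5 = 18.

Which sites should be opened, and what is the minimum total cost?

Open Ashby, Brent, Quay and Ryde; minimum total cost 511.

For any fixed open set, each delivery zone goes to its cheapest open site; total = fixed + service.
{Ashby, Brent, Quay, Ryde}: Z1→Brent 7·21=147, Z2→Brent 2·19=38, Z3→Ryde 3·9=27, Z4→Ashby 4·21=84, Z5→Quay 3·18=54. Service 350; fixed 161; total 511.
{Ashby, Brent, Quay}: service 395 + fixed 121 = 516
{Ashby, Brent, Ryde}: service 404 + fixed 133 = 537
{Ashby, Brent, Quay, Ryde, Elton}: service 350 + fixed 229 = 579
No other subset beats 511.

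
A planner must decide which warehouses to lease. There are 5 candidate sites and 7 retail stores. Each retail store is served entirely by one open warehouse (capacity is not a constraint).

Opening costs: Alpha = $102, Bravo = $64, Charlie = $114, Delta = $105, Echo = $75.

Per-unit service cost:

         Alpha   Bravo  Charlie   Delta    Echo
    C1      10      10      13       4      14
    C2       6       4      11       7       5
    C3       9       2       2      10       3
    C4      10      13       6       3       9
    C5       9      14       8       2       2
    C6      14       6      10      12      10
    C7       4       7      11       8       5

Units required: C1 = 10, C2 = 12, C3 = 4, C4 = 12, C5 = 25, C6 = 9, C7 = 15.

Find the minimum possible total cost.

For any fixed open set, each retail store goes to its cheapest open site; total = fixed + service.
{Bravo, Delta}: C1→Delta 4·10=40, C2→Bravo 4·12=48, C3→Bravo 2·4=8, C4→Delta 3·12=36, C5→Delta 2·25=50, C6→Bravo 6·9=54, C7→Bravo 7·15=105. Service 341; fixed 169; total 510.
{Delta, Echo}: service 363 + fixed 180 = 543
{Bravo, Delta, Echo}: service 311 + fixed 244 = 555
{Alpha, Bravo, Charlie, Delta, Echo}: C1→Delta 4·10=40, C2→Bravo 4·12=48, C3→Bravo 2·4=8, C4→Delta 3·12=36, C5→Delta 2·25=50, C6→Bravo 6·9=54, C7→Alpha 4·15=60. Service 296; fixed 460; total 756.
No other subset beats 510.

Minimum total cost: 510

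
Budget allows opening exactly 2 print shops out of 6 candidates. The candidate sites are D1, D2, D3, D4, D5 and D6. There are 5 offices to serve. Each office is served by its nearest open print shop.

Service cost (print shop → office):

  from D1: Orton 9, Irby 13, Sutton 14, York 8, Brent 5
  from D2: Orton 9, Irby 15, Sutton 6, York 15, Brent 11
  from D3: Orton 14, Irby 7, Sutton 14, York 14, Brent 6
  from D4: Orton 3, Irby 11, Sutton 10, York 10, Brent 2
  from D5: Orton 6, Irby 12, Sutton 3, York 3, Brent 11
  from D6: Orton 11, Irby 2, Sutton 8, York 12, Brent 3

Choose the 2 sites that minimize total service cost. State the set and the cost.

Choose D5 and D6; total service cost 17.

With exactly 2 open, each office uses its cheapest among the chosen.
{D5, D6}: Orton→D5 6, Irby→D6 2, Sutton→D5 3, York→D5 3, Brent→D6 3. Service cost 17.
{D4, D5}: service cost 22
{D3, D5}: service cost 25
Among all 15 size-2 choices, {D5, D6} is lowest.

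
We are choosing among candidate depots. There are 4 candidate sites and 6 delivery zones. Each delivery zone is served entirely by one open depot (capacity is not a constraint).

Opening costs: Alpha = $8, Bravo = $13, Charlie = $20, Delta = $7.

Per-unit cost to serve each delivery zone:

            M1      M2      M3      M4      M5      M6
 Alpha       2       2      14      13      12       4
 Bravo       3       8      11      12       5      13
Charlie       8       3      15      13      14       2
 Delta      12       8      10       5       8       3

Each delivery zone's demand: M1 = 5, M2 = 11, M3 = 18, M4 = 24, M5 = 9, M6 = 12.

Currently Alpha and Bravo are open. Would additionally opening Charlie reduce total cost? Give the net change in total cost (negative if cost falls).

Yes — net change −4 (cost falls by 4).

Current service cost with {Alpha, Bravo}: 611.
Adding Charlie: each delivery zone re-picks its cheapest; new service cost 587, saving 24.
Extra fixed cost: 20. Net change = 20 − 24 = -4.
(Totals: 632 → 628.)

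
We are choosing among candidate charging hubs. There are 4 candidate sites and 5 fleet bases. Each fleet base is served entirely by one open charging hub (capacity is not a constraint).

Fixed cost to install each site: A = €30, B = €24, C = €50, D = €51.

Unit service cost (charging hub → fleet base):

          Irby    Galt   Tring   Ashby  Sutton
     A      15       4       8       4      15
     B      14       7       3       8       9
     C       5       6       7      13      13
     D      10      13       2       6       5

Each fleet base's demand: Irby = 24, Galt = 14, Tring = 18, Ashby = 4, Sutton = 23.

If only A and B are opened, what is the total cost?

Total cost: 723

Each fleet base is assigned to its cheapest site among the open ones.
{A, B}: Irby→B 14·24=336, Galt→A 4·14=56, Tring→B 3·18=54, Ashby→A 4·4=16, Sutton→B 9·23=207. Service 669; fixed 54; total 723.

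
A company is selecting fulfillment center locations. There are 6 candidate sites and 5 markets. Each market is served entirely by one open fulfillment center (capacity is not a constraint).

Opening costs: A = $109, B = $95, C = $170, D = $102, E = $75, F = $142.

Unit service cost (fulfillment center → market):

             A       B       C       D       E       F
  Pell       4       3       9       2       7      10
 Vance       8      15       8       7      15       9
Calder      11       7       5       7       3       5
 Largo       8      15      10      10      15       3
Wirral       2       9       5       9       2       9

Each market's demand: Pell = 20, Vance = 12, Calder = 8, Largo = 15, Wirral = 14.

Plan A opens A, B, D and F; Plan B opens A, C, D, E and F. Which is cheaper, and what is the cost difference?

Plan A is cheaper by 134.

Plan A: {A, B, D, F}: Pell→D 2·20=40, Vance→D 7·12=84, Calder→F 5·8=40, Largo→F 3·15=45, Wirral→A 2·14=28. Service 237; fixed 448; total 685.
Plan B: {A, C, D, E, F}: Pell→D 2·20=40, Vance→D 7·12=84, Calder→E 3·8=24, Largo→F 3·15=45, Wirral→A 2·14=28. Service 221; fixed 598; total 819.
Difference: |685 − 819| = 134.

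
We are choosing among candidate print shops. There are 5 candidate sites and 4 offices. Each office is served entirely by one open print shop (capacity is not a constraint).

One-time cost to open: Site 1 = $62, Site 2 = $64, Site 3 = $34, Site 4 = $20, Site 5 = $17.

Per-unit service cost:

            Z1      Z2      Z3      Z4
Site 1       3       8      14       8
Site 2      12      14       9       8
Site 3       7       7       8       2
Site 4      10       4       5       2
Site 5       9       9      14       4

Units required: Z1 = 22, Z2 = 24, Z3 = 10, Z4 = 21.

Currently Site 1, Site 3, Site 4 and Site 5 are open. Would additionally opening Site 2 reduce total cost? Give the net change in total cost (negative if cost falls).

Current service cost with {Site 1, Site 3, Site 4, Site 5}: 254.
Adding Site 2: each office re-picks its cheapest; new service cost 254, saving 0.
Extra fixed cost: 64. Net change = 64 − 0 = 64.
(Totals: 387 → 451.)

No — net change +64 (cost rises by 64).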